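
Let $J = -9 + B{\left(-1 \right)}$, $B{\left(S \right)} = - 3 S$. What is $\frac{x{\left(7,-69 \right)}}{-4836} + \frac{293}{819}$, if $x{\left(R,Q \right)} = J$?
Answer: $\frac{18229}{50778} \approx 0.35899$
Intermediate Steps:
$J = -6$ ($J = -9 - -3 = -9 + 3 = -6$)
$x{\left(R,Q \right)} = -6$
$\frac{x{\left(7,-69 \right)}}{-4836} + \frac{293}{819} = - \frac{6}{-4836} + \frac{293}{819} = \left(-6\right) \left(- \frac{1}{4836}\right) + 293 \cdot \frac{1}{819} = \frac{1}{806} + \frac{293}{819} = \frac{18229}{50778}$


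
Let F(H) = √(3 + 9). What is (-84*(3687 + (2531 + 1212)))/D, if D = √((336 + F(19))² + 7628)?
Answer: -156030*√2/√(15067 + 168*√3) ≈ -1780.6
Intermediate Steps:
F(H) = 2*√3 (F(H) = √12 = 2*√3)
D = √(7628 + (336 + 2*√3)²) (D = √((336 + 2*√3)² + 7628) = √(7628 + (336 + 2*√3)²) ≈ 350.52)
(-84*(3687 + (2531 + 1212)))/D = (-84*(3687 + (2531 + 1212)))/((2*√(30134 + 336*√3))) = (-84*(3687 + 3743))*(1/(2*√(30134 + 336*√3))) = (-84*7430)*(1/(2*√(30134 + 336*√3))) = -312060/√(30134 + 336*√3)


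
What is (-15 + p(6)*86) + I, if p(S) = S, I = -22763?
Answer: -22262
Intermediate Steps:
(-15 + p(6)*86) + I = (-15 + 6*86) - 22763 = (-15 + 516) - 22763 = 501 - 22763 = -22262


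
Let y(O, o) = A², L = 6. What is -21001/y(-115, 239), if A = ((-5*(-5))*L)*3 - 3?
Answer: -21001/199809 ≈ -0.10511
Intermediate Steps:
A = 447 (A = (-5*(-5)*6)*3 - 3 = (25*6)*3 - 3 = 150*3 - 3 = 450 - 3 = 447)
y(O, o) = 199809 (y(O, o) = 447² = 199809)
-21001/y(-115, 239) = -21001/199809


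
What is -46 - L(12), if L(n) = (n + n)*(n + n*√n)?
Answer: -334 - 576*√3 ≈ -1331.7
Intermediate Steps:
L(n) = 2*n*(n + n^(3/2)) (L(n) = (2*n)*(n + n^(3/2)) = 2*n*(n + n^(3/2)))
-46 - L(12) = -46 - (2*12² + 2*12^(5/2)) = -46 - (2*144 + 2*(288*√3)) = -46 - (288 + 576*√3) = -46 + (-288 - 576*√3) = -334 - 576*√3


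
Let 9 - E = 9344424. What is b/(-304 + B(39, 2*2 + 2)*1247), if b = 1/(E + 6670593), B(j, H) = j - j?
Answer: 1/812841888 ≈ 1.2303e-9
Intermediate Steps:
E = -9344415 (E = 9 - 1*9344424 = 9 - 9344424 = -9344415)
B(j, H) = 0
b = -1/2673822 (b = 1/(-9344415 + 6670593) = 1/(-2673822) = -1/2673822 ≈ -3.7400e-7)
b/(-304 + B(39, 2*2 + 2)*1247) = -1/(2673822*(-304 + 0*1247)) = -1/(2673822*(-304 + 0)) = -1/2673822/(-304) = -1/2673822*(-1/304) = 1/812841888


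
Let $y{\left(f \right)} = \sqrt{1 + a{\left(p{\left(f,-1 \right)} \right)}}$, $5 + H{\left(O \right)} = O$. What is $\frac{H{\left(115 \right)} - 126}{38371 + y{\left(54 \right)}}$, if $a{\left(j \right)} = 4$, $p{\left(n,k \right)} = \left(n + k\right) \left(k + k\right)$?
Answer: $- \frac{153484}{368083409} + \frac{4 \sqrt{5}}{368083409} \approx -0.00041696$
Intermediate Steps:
$p{\left(n,k \right)} = 2 k \left(k + n\right)$ ($p{\left(n,k \right)} = \left(k + n\right) 2 k = 2 k \left(k + n\right)$)
$H{\left(O \right)} = -5 + O$
$y{\left(f \right)} = \sqrt{5}$ ($y{\left(f \right)} = \sqrt{1 + 4} = \sqrt{5}$)
$\frac{H{\left(115 \right)} - 126}{38371 + y{\left(54 \right)}} = \frac{\left(-5 + 115\right) - 126}{38371 + \sqrt{5}} = \frac{110 - 126}{38371 + \sqrt{5}} = - \frac{16}{38371 + \sqrt{5}}$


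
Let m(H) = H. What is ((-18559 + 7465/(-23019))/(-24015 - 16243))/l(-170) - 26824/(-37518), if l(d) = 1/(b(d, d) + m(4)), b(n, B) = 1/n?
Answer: 419696045237007/164181699969170 ≈ 2.5563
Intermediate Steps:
l(d) = 1/(4 + 1/d) (l(d) = 1/(1/d + 4) = 1/(4 + 1/d))
((-18559 + 7465/(-23019))/(-24015 - 16243))/l(-170) - 26824/(-37518) = ((-18559 + 7465/(-23019))/(-24015 - 16243))/((-170/(1 + 4*(-170)))) - 26824/(-37518) = ((-18559 + 7465*(-1/23019))/(-40258))/((-170/(1 - 680))) - 26824*(-1/37518) = ((-18559 - 7465/23019)*(-1/40258))/((-170/(-679))) + 13412/18759 = (-427217086/23019*(-1/40258))/((-170*(-1/679))) + 13412/18759 = 213608543/(463349451*(170/679)) + 13412/18759 = (213608543/463349451)*(679/170) + 13412/18759 = 145040200697/78769406670 + 13412/18759 = 419696045237007/164181699969170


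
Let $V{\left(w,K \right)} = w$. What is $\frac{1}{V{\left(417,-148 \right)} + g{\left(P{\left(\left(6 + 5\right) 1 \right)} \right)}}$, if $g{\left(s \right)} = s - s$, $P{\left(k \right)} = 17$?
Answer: $\frac{1}{417} \approx 0.0023981$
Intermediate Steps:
$g{\left(s \right)} = 0$
$\frac{1}{V{\left(417,-148 \right)} + g{\left(P{\left(\left(6 + 5\right) 1 \right)} \right)}} = \frac{1}{417 + 0} = \frac{1}{417}$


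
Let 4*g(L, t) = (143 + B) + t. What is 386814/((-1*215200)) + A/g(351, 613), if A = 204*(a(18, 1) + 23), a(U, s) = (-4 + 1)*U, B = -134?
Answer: -1421074377/33463600 ≈ -42.466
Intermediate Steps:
a(U, s) = -3*U
A = -6324 (A = 204*(-3*18 + 23) = 204*(-54 + 23) = 204*(-31) = -6324)
g(L, t) = 9/4 + t/4 (g(L, t) = ((143 - 134) + t)/4 = (9 + t)/4 = 9/4 + t/4)
386814/((-1*215200)) + A/g(351, 613) = 386814/((-1*215200)) - 6324/(9/4 + (¼)*613) = 386814/(-215200) - 6324/(9/4 + 613/4) = 386814*(-1/215200) - 6324/311/2 = -193407/107600 - 6324*2/311 = -193407/107600 - 12648/311 = -1421074377/33463600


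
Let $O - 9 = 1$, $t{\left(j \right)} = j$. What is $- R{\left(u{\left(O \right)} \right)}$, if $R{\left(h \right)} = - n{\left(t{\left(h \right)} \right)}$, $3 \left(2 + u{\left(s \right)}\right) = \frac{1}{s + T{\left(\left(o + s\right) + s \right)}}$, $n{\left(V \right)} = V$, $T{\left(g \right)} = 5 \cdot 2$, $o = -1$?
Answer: $- \frac{119}{60} \approx -1.9833$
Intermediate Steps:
$T{\left(g \right)} = 10$
$O = 10$ ($O = 9 + 1 = 10$)
$u{\left(s \right)} = -2 + \frac{1}{3 \left(10 + s\right)}$ ($u{\left(s \right)} = -2 + \frac{1}{3 \left(s + 10\right)} = -2 + \frac{1}{3 \left(10 + s\right)}$)
$R{\left(h \right)} = - h$
$- R{\left(u{\left(O \right)} \right)} = - \left(-1\right) \frac{-59 - 60}{3 \left(10 + 10\right)} = - \left(-1\right) \frac{-59 - 60}{3 \cdot 20} = - \left(-1\right) \frac{1}{3} \cdot \frac{1}{20} \left(-119\right) = - \frac{\left(-1\right) \left(-119\right)}{60} = \left(-1\right) \frac{119}{60} = - \frac{119}{60}$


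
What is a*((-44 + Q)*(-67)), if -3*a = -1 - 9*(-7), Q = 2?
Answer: -58156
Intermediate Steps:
a = -62/3 (a = -(-1 - 9*(-7))/3 = -(-1 + 63)/3 = -⅓*62 = -62/3 ≈ -20.667)
a*((-44 + Q)*(-67)) = -62*(-44 + 2)*(-67)/3 = -(-868)*(-67) = -62/3*2814 = -58156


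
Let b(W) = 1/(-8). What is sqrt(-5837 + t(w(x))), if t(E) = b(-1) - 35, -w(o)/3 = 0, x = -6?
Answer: I*sqrt(93954)/4 ≈ 76.63*I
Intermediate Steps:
b(W) = -1/8
w(o) = 0 (w(o) = -3*0 = 0)
t(E) = -281/8 (t(E) = -1/8 - 35 = -281/8)
sqrt(-5837 + t(w(x))) = sqrt(-5837 - 281/8) = sqrt(-46977/8) = I*sqrt(93954)/4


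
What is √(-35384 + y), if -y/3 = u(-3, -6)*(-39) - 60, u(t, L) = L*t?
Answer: I*√33098 ≈ 181.93*I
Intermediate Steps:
y = 2286 (y = -3*(-6*(-3)*(-39) - 60) = -3*(18*(-39) - 60) = -3*(-702 - 60) = -3*(-762) = 2286)
√(-35384 + y) = √(-35384 + 2286) = √(-33098) = I*√33098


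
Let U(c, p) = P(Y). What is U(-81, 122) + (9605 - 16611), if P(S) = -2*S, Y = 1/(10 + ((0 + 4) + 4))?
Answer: -63055/9 ≈ -7006.1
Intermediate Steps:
Y = 1/18 (Y = 1/(10 + (4 + 4)) = 1/(10 + 8) = 1/18 ≈ 0.055556)
U(c, p) = -1/9 (U(c, p) = -2*1/18 = -1/9)
U(-81, 122) + (9605 - 16611) = -1/9 + (9605 - 16611) = -1/9 - 7006 = -63055/9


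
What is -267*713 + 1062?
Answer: -189309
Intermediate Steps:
-267*713 + 1062 = -190371 + 1062 = -189309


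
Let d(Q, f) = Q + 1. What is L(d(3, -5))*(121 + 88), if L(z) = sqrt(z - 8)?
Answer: 418*I ≈ 418.0*I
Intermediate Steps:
d(Q, f) = 1 + Q
L(z) = sqrt(-8 + z)
L(d(3, -5))*(121 + 88) = sqrt(-8 + (1 + 3))*(121 + 88) = sqrt(-8 + 4)*209 = sqrt(-4)*209 = (2*I)*209 = 418*I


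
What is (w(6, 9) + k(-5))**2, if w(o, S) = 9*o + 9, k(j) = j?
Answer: 3364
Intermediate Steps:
w(o, S) = 9 + 9*o
(w(6, 9) + k(-5))**2 = ((9 + 9*6) - 5)**2 = ((9 + 54) - 5)**2 = (63 - 5)**2 = 58**2 = 3364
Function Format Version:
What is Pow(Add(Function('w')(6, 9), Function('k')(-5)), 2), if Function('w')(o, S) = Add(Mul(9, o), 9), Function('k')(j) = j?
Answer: 3364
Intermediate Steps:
Function('w')(o, S) = Add(9, Mul(9, o))
Pow(Add(Function('w')(6, 9), Function('k')(-5)), 2) = Pow(Add(Add(9, Mul(9, 6)), -5), 2) = Pow(Add(Add(9, 54), -5), 2) = Pow(Add(63, -5), 2) = Pow(58, 2) = 3364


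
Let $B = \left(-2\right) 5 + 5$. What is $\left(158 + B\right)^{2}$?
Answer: $23409$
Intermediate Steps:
$B = -5$ ($B = -10 + 5 = -5$)
$\left(158 + B\right)^{2} = \left(158 - 5\right)^{2} = 153^{2} = 23409$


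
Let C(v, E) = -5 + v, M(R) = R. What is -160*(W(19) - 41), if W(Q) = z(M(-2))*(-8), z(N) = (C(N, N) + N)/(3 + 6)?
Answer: 5280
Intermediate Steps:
z(N) = -5/9 + 2*N/9 (z(N) = ((-5 + N) + N)/(3 + 6) = (-5 + 2*N)/9 = (-5 + 2*N)*(⅑) = -5/9 + 2*N/9)
W(Q) = 8 (W(Q) = (-5/9 + (2/9)*(-2))*(-8) = (-5/9 - 4/9)*(-8) = -1*(-8) = 8)
-160*(W(19) - 41) = -160*(8 - 41) = -160*(-33) = 5280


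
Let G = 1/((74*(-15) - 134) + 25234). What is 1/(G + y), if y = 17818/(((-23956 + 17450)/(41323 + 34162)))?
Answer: -78039470/16133175798097 ≈ -4.8372e-6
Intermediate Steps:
G = 1/23990 (G = 1/((-1110 - 134) + 25234) = 1/(-1244 + 25234) = 1/23990 ≈ 4.1684e-5)
y = -672495865/3253 (y = 17818/((-6506/75485)) = 17818/((-6506*1/75485)) = 17818/(-6506/75485) = 17818*(-75485/6506) = -672495865/3253 ≈ -2.0673e+5)
1/(G + y) = 1/(1/23990 - 672495865/3253) = 1/(-16133175798097/78039470) = -78039470/16133175798097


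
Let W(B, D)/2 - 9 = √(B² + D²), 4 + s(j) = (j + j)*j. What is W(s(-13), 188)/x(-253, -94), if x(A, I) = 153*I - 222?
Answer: -3/2434 - 5*√1469/3651 ≈ -0.053722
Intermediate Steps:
x(A, I) = -222 + 153*I
s(j) = -4 + 2*j² (s(j) = -4 + (j + j)*j = -4 + (2*j)*j = -4 + 2*j²)
W(B, D) = 18 + 2*√(B² + D²)
W(s(-13), 188)/x(-253, -94) = (18 + 2*√((-4 + 2*(-13)²)² + 188²))/(-222 + 153*(-94)) = (18 + 2*√((-4 + 2*169)² + 35344))/(-222 - 14382) = (18 + 2*√((-4 + 338)² + 35344))/(-14604) = (18 + 2*√(334² + 35344))*(-1/14604) = (18 + 2*√(111556 + 35344))*(-1/14604) = (18 + 2*√146900)*(-1/14604) = (18 + 2*(10*√1469))*(-1/14604) = (18 + 20*√1469)*(-1/14604) = -3/2434 - 5*√1469/3651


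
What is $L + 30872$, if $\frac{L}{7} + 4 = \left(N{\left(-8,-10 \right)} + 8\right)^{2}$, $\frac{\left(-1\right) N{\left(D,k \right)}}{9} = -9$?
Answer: $86291$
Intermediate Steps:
$N{\left(D,k \right)} = 81$ ($N{\left(D,k \right)} = \left(-9\right) \left(-9\right) = 81$)
$L = 55419$ ($L = -28 + 7 \left(81 + 8\right)^{2} = -28 + 7 \cdot 89^{2} = -28 + 7 \cdot 7921 = -28 + 55447 = 55419$)
$L + 30872 = 55419 + 30872 = 86291$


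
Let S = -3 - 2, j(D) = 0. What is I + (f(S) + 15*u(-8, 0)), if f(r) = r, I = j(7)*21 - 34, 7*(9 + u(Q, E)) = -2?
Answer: -1248/7 ≈ -178.29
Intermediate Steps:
S = -5
u(Q, E) = -65/7 (u(Q, E) = -9 + (⅐)*(-2) = -9 - 2/7 = -65/7)
I = -34 (I = 0*21 - 34 = 0 - 34 = -34)
I + (f(S) + 15*u(-8, 0)) = -34 + (-5 + 15*(-65/7)) = -34 + (-5 - 975/7) = -34 - 1010/7 = -1248/7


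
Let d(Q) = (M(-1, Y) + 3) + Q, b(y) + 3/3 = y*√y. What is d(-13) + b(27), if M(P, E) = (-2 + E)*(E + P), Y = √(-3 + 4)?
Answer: -11 + 81*√3 ≈ 129.30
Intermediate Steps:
b(y) = -1 + y^(3/2) (b(y) = -1 + y*√y = -1 + y^(3/2))
Y = 1 (Y = √1 = 1)
d(Q) = 3 + Q (d(Q) = ((1² - 2*1 - 2*(-1) + 1*(-1)) + 3) + Q = ((1 - 2 + 2 - 1) + 3) + Q = (0 + 3) + Q = 3 + Q)
d(-13) + b(27) = (3 - 13) + (-1 + 27^(3/2)) = -10 + (-1 + 81*√3) = -11 + 81*√3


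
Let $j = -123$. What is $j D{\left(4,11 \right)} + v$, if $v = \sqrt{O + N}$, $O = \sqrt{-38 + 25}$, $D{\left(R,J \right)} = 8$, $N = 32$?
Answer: $-984 + \sqrt{32 + i \sqrt{13}} \approx -978.33 + 0.31819 i$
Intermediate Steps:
$O = i \sqrt{13}$ ($O = \sqrt{-13} = i \sqrt{13} \approx 3.6056 i$)
$v = \sqrt{32 + i \sqrt{13}}$ ($v = \sqrt{i \sqrt{13} + 32} = \sqrt{32 + i \sqrt{13}} \approx 5.6658 + 0.31819 i$)
$j D{\left(4,11 \right)} + v = \left(-123\right) 8 + \sqrt{32 + i \sqrt{13}} = -984 + \sqrt{32 + i \sqrt{13}}$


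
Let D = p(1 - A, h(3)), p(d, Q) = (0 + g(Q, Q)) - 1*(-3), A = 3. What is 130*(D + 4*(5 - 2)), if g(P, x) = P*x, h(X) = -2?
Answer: 2470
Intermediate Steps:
p(d, Q) = 3 + Q² (p(d, Q) = (0 + Q*Q) - 1*(-3) = (0 + Q²) + 3 = Q² + 3 = 3 + Q²)
D = 7 (D = 3 + (-2)² = 3 + 4 = 7)
130*(D + 4*(5 - 2)) = 130*(7 + 4*(5 - 2)) = 130*(7 + 4*3) = 130*(7 + 12) = 130*19 = 2470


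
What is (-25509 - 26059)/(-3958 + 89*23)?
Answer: 51568/1911 ≈ 26.985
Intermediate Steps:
(-25509 - 26059)/(-3958 + 89*23) = -51568/(-3958 + 2047) = -51568/(-1911) = -51568*(-1/1911) = 51568/1911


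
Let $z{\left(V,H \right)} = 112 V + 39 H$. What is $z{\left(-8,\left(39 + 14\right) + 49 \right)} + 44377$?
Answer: $47459$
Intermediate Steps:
$z{\left(V,H \right)} = 39 H + 112 V$
$z{\left(-8,\left(39 + 14\right) + 49 \right)} + 44377 = \left(39 \left(\left(39 + 14\right) + 49\right) + 112 \left(-8\right)\right) + 44377 = \left(39 \left(53 + 49\right) - 896\right) + 44377 = \left(39 \cdot 102 - 896\right) + 44377 = \left(3978 - 896\right) + 44377 = 3082 + 44377 = 47459$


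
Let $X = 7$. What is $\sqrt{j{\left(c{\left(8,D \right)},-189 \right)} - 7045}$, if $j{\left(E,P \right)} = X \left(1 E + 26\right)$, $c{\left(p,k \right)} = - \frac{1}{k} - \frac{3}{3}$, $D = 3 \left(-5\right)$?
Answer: $\frac{i \sqrt{1545645}}{15} \approx 82.883 i$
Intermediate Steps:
$D = -15$
$c{\left(p,k \right)} = -1 - \frac{1}{k}$ ($c{\left(p,k \right)} = - \frac{1}{k} - 1 = -1 - \frac{1}{k}$)
$j{\left(E,P \right)} = 182 + 7 E$ ($j{\left(E,P \right)} = 7 \left(1 E + 26\right) = 7 \left(E + 26\right) = 7 \left(26 + E\right) = 182 + 7 E$)
$\sqrt{j{\left(c{\left(8,D \right)},-189 \right)} - 7045} = \sqrt{\left(182 + 7 \frac{-1 - -15}{-15}\right) - 7045} = \sqrt{\left(182 + 7 \left(- \frac{-1 + 15}{15}\right)\right) - 7045} = \sqrt{\left(182 + 7 \left(\left(- \frac{1}{15}\right) 14\right)\right) - 7045} = \sqrt{\left(182 + 7 \left(- \frac{14}{15}\right)\right) - 7045} = \sqrt{\left(182 - \frac{98}{15}\right) - 7045} = \sqrt{\frac{2632}{15} - 7045} = \sqrt{- \frac{103043}{15}} = \frac{i \sqrt{1545645}}{15}$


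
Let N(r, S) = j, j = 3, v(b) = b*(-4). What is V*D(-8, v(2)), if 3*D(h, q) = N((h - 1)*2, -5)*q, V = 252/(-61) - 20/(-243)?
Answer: 480128/14823 ≈ 32.391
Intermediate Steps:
v(b) = -4*b
N(r, S) = 3
V = -60016/14823 (V = 252*(-1/61) - 20*(-1/243) = -252/61 + 20/243 = -60016/14823 ≈ -4.0488)
D(h, q) = q (D(h, q) = (3*q)/3 = q)
V*D(-8, v(2)) = -(-240064)*2/14823 = -60016/14823*(-8) = 480128/14823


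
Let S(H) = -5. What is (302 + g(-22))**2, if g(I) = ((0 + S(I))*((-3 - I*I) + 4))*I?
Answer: 2790797584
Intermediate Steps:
g(I) = I*(-5 + 5*I**2) (g(I) = ((0 - 5)*((-3 - I*I) + 4))*I = (-5*((-3 - I**2) + 4))*I = (-5*(1 - I**2))*I = (-5 + 5*I**2)*I = I*(-5 + 5*I**2))
(302 + g(-22))**2 = (302 + 5*(-22)*(-1 + (-22)**2))**2 = (302 + 5*(-22)*(-1 + 484))**2 = (302 + 5*(-22)*483)**2 = (302 - 53130)**2 = (-52828)**2 = 2790797584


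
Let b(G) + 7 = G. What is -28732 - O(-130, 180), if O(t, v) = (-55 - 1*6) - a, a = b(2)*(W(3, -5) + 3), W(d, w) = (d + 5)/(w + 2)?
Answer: -86018/3 ≈ -28673.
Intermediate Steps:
W(d, w) = (5 + d)/(2 + w)
b(G) = -7 + G
a = -5/3 (a = (-7 + 2)*((5 + 3)/(2 - 5) + 3) = -5*(8/(-3) + 3) = -5*(-⅓*8 + 3) = -5*(-8/3 + 3) = -5*⅓ = -5/3 ≈ -1.6667)
O(t, v) = -178/3 (O(t, v) = (-55 - 1*6) - 1*(-5/3) = (-55 - 6) + 5/3 = -61 + 5/3 = -178/3)
-28732 - O(-130, 180) = -28732 - 1*(-178/3) = -28732 + 178/3 = -86018/3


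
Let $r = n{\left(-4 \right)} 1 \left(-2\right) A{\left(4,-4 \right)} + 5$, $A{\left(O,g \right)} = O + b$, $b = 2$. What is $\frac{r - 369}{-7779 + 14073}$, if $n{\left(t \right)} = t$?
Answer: $- \frac{158}{3147} \approx -0.050207$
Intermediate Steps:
$A{\left(O,g \right)} = 2 + O$ ($A{\left(O,g \right)} = O + 2 = 2 + O$)
$r = 53$ ($r = - 4 \cdot 1 \left(-2\right) \left(2 + 4\right) + 5 = - 4 \left(\left(-2\right) 6\right) + 5 = \left(-4\right) \left(-12\right) + 5 = 48 + 5 = 53$)
$\frac{r - 369}{-7779 + 14073} = \frac{53 - 369}{-7779 + 14073} = \frac{53 - 369}{6294} = \left(53 - 369\right) \frac{1}{6294} = \left(-316\right) \frac{1}{6294} = - \frac{158}{3147}$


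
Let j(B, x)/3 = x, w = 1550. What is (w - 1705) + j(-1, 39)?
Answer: -38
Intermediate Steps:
j(B, x) = 3*x
(w - 1705) + j(-1, 39) = (1550 - 1705) + 3*39 = -155 + 117 = -38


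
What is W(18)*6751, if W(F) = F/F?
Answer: 6751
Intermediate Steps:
W(F) = 1
W(18)*6751 = 1*6751 = 6751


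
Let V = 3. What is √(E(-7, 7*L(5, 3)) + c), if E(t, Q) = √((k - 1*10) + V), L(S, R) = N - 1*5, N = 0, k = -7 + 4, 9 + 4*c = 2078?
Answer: √(2069 + 4*I*√10)/2 ≈ 22.743 + 0.069521*I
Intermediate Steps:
c = 2069/4 (c = -9/4 + (¼)*2078 = -9/4 + 1039/2 = 2069/4 ≈ 517.25)
k = -3
L(S, R) = -5 (L(S, R) = 0 - 1*5 = 0 - 5 = -5)
E(t, Q) = I*√10 (E(t, Q) = √((-3 - 1*10) + 3) = √((-3 - 10) + 3) = √(-13 + 3) = √(-10) = I*√10)
√(E(-7, 7*L(5, 3)) + c) = √(I*√10 + 2069/4) = √(2069/4 + I*√10)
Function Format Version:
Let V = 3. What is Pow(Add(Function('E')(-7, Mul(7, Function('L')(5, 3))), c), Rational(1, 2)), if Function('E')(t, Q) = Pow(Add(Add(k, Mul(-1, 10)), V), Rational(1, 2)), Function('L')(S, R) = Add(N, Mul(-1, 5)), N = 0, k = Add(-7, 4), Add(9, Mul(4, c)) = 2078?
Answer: Mul(Rational(1, 2), Pow(Add(2069, Mul(4, I, Pow(10, Rational(1, 2)))), Rational(1, 2))) ≈ Add(22.743, Mul(0.069521, I))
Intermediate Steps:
c = Rational(2069, 4) (c = Add(Rational(-9, 4), Mul(Rational(1, 4), 2078)) = Add(Rational(-9, 4), Rational(1039, 2)) = Rational(2069, 4) ≈ 517.25)
k = -3
Function('L')(S, R) = -5 (Function('L')(S, R) = Add(0, Mul(-1, 5)) = Add(0, -5) = -5)
Function('E')(t, Q) = Mul(I, Pow(10, Rational(1, 2))) (Function('E')(t, Q) = Pow(Add(Add(-3, Mul(-1, 10)), 3), Rational(1, 2)) = Pow(Add(Add(-3, -10), 3), Rational(1, 2)) = Pow(Add(-13, 3), Rational(1, 2)) = Pow(-10, Rational(1, 2)) = Mul(I, Pow(10, Rational(1, 2))))
Pow(Add(Function('E')(-7, Mul(7, Function('L')(5, 3))), c), Rational(1, 2)) = Pow(Add(Mul(I, Pow(10, Rational(1, 2))), Rational(2069, 4)), Rational(1, 2)) = Pow(Add(Rational(2069, 4), Mul(I, Pow(10, Rational(1, 2)))), Rational(1, 2))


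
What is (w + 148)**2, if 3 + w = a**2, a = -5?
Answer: 28900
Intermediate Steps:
w = 22 (w = -3 + (-5)**2 = -3 + 25 = 22)
(w + 148)**2 = (22 + 148)**2 = 170**2 = 28900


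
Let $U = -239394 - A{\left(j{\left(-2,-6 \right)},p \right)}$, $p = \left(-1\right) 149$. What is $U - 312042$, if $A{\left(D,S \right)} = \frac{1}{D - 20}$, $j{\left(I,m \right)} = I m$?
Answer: $- \frac{4411487}{8} \approx -5.5144 \cdot 10^{5}$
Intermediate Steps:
$p = -149$
$A{\left(D,S \right)} = \frac{1}{-20 + D}$
$U = - \frac{1915151}{8}$ ($U = -239394 - \frac{1}{-20 - -12} = -239394 - \frac{1}{-20 + 12} = -239394 - \frac{1}{-8} = -239394 - - \frac{1}{8} = -239394 + \frac{1}{8} = - \frac{1915151}{8} \approx -2.3939 \cdot 10^{5}$)
$U - 312042 = - \frac{1915151}{8} - 312042 = - \frac{4411487}{8}$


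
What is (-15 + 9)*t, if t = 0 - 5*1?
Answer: 30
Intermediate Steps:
t = -5 (t = 0 - 5 = -5)
(-15 + 9)*t = (-15 + 9)*(-5) = -6*(-5) = 30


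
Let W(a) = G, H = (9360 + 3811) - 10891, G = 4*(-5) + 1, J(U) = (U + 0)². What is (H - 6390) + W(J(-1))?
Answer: -4129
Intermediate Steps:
J(U) = U²
G = -19 (G = -20 + 1 = -19)
H = 2280 (H = 13171 - 10891 = 2280)
W(a) = -19
(H - 6390) + W(J(-1)) = (2280 - 6390) - 19 = -4110 - 19 = -4129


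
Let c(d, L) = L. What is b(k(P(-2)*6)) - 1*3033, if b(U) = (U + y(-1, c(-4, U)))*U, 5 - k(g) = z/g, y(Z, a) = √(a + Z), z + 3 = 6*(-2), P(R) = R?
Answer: -48303/16 + 15*√11/8 ≈ -3012.7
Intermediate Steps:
z = -15 (z = -3 + 6*(-2) = -3 - 12 = -15)
y(Z, a) = √(Z + a)
k(g) = 5 + 15/g (k(g) = 5 - (-15)/g = 5 + 15/g)
b(U) = U*(U + √(-1 + U)) (b(U) = (U + √(-1 + U))*U = U*(U + √(-1 + U)))
b(k(P(-2)*6)) - 1*3033 = (5 + 15/((-2*6)))*((5 + 15/((-2*6))) + √(-1 + (5 + 15/((-2*6))))) - 1*3033 = (5 + 15/(-12))*((5 + 15/(-12)) + √(-1 + (5 + 15/(-12)))) - 3033 = (5 + 15*(-1/12))*((5 + 15*(-1/12)) + √(-1 + (5 + 15*(-1/12)))) - 3033 = (5 - 5/4)*((5 - 5/4) + √(-1 + (5 - 5/4))) - 3033 = 15*(15/4 + √(-1 + 15/4))/4 - 3033 = 15*(15/4 + √(11/4))/4 - 3033 = 15*(15/4 + √11/2)/4 - 3033 = (225/16 + 15*√11/8) - 3033 = -48303/16 + 15*√11/8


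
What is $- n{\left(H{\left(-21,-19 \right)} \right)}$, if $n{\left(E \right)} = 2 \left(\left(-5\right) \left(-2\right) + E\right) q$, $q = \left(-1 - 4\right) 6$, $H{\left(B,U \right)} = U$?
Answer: $-540$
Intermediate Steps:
$q = -30$ ($q = \left(-5\right) 6 = -30$)
$n{\left(E \right)} = -600 - 60 E$ ($n{\left(E \right)} = 2 \left(\left(-5\right) \left(-2\right) + E\right) \left(-30\right) = 2 \left(10 + E\right) \left(-30\right) = \left(20 + 2 E\right) \left(-30\right) = -600 - 60 E$)
$- n{\left(H{\left(-21,-19 \right)} \right)} = - (-600 - -1140) = - (-600 + 1140) = \left(-1\right) 540 = -540$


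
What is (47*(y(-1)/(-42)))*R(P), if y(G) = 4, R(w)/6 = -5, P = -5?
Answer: 940/7 ≈ 134.29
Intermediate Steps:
R(w) = -30 (R(w) = 6*(-5) = -30)
(47*(y(-1)/(-42)))*R(P) = (47*(4/(-42)))*(-30) = (47*(4*(-1/42)))*(-30) = (47*(-2/21))*(-30) = -94/21*(-30) = 940/7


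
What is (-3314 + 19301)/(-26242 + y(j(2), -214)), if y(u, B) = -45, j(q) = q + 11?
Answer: -15987/26287 ≈ -0.60817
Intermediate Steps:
j(q) = 11 + q
(-3314 + 19301)/(-26242 + y(j(2), -214)) = (-3314 + 19301)/(-26242 - 45) = 15987/(-26287) = 15987*(-1/26287) = -15987/26287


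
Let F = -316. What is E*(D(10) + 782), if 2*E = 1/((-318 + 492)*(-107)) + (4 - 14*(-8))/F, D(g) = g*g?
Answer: -79380147/490274 ≈ -161.91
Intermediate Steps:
D(g) = g²
E = -540001/2941644 (E = (1/((-318 + 492)*(-107)) + (4 - 14*(-8))/(-316))/2 = (-1/107/174 + (4 + 112)*(-1/316))/2 = ((1/174)*(-1/107) + 116*(-1/316))/2 = (-1/18618 - 29/79)/2 = (½)*(-540001/1470822) = -540001/2941644 ≈ -0.18357)
E*(D(10) + 782) = -540001*(10² + 782)/2941644 = -540001*(100 + 782)/2941644 = -540001/2941644*882 = -79380147/490274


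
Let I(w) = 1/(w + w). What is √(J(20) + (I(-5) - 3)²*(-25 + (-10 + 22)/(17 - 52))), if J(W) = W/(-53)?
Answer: I*√83934244205/18550 ≈ 15.618*I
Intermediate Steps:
J(W) = -W/53 (J(W) = W*(-1/53) = -W/53)
I(w) = 1/(2*w)
√(J(20) + (I(-5) - 3)²*(-25 + (-10 + 22)/(17 - 52))) = √(-1/53*20 + ((½)/(-5) - 3)²*(-25 + (-10 + 22)/(17 - 52))) = √(-20/53 + ((½)*(-⅕) - 3)²*(-25 + 12/(-35))) = √(-20/53 + (-⅒ - 3)²*(-25 + 12*(-1/35))) = √(-20/53 + (-31/10)²*(-25 - 12/35)) = √(-20/53 + (961/100)*(-887/35)) = √(-20/53 - 852407/3500) = √(-45247571/185500) = I*√83934244205/18550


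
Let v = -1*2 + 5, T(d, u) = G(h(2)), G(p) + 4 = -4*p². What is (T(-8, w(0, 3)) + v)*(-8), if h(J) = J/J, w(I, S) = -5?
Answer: 40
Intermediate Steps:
h(J) = 1
G(p) = -4 - 4*p²
T(d, u) = -8 (T(d, u) = -4 - 4*1² = -4 - 4*1 = -4 - 4 = -8)
v = 3 (v = -2 + 5 = 3)
(T(-8, w(0, 3)) + v)*(-8) = (-8 + 3)*(-8) = -5*(-8) = 40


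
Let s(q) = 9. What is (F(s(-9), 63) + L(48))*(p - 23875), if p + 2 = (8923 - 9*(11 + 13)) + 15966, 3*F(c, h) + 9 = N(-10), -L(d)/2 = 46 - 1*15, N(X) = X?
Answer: -163180/3 ≈ -54393.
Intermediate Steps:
L(d) = -62 (L(d) = -2*(46 - 1*15) = -2*(46 - 15) = -2*31 = -62)
F(c, h) = -19/3 (F(c, h) = -3 + (⅓)*(-10) = -3 - 10/3 = -19/3)
p = 24671 (p = -2 + ((8923 - 9*(11 + 13)) + 15966) = -2 + ((8923 - 9*24) + 15966) = -2 + ((8923 - 216) + 15966) = -2 + (8707 + 15966) = -2 + 24673 = 24671)
(F(s(-9), 63) + L(48))*(p - 23875) = (-19/3 - 62)*(24671 - 23875) = -205/3*796 = -163180/3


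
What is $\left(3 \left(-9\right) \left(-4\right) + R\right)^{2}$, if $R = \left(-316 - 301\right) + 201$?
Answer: $94864$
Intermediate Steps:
$R = -416$ ($R = -617 + 201 = -416$)
$\left(3 \left(-9\right) \left(-4\right) + R\right)^{2} = \left(3 \left(-9\right) \left(-4\right) - 416\right)^{2} = \left(\left(-27\right) \left(-4\right) - 416\right)^{2} = \left(108 - 416\right)^{2} = \left(-308\right)^{2} = 94864$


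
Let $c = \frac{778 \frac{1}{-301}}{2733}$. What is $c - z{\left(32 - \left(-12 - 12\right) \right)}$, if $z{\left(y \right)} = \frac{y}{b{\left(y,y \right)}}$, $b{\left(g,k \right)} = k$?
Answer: $- \frac{823411}{822633} \approx -1.0009$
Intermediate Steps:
$z{\left(y \right)} = 1$ ($z{\left(y \right)} = \frac{y}{y} = 1$)
$c = - \frac{778}{822633}$ ($c = 778 \left(- \frac{1}{301}\right) \frac{1}{2733} = \left(- \frac{778}{301}\right) \frac{1}{2733} = - \frac{778}{822633} \approx -0.00094574$)
$c - z{\left(32 - \left(-12 - 12\right) \right)} = - \frac{778}{822633} - 1 = - \frac{823411}{822633}$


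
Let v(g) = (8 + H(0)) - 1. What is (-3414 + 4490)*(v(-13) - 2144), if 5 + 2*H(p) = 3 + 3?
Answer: -2298874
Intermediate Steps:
H(p) = ½ (H(p) = -5/2 + (3 + 3)/2 = -5/2 + (½)*6 = -5/2 + 3 = ½)
v(g) = 15/2 (v(g) = (8 + ½) - 1 = 17/2 - 1 = 15/2)
(-3414 + 4490)*(v(-13) - 2144) = (-3414 + 4490)*(15/2 - 2144) = 1076*(-4273/2) = -2298874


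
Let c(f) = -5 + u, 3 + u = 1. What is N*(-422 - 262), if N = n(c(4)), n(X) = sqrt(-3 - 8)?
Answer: -684*I*sqrt(11) ≈ -2268.6*I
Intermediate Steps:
u = -2 (u = -3 + 1 = -2)
c(f) = -7 (c(f) = -5 - 2 = -7)
n(X) = I*sqrt(11) (n(X) = sqrt(-11) = I*sqrt(11))
N = I*sqrt(11) ≈ 3.3166*I
N*(-422 - 262) = (I*sqrt(11))*(-422 - 262) = (I*sqrt(11))*(-684) = -684*I*sqrt(11)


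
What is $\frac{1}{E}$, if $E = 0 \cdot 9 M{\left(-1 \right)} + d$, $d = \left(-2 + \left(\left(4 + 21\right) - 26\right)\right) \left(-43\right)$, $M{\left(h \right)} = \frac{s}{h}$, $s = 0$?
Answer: $\frac{1}{129} \approx 0.0077519$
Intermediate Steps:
$M{\left(h \right)} = 0$ ($M{\left(h \right)} = \frac{0}{h} = 0$)
$d = 129$ ($d = \left(-2 + \left(25 - 26\right)\right) \left(-43\right) = \left(-2 - 1\right) \left(-43\right) = \left(-3\right) \left(-43\right) = 129$)
$E = 129$ ($E = 0 \cdot 9 \cdot 0 + 129 = 0 \cdot 0 + 129 = 0 + 129 = 129$)
$\frac{1}{E} = \frac{1}{129}$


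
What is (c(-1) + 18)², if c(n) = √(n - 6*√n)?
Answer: (18 + √(-1 - 6*I))² ≈ 380.39 - 73.747*I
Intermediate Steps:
(c(-1) + 18)² = (√(-1 - 6*I) + 18)² = (18 + √(-1 - 6*I))²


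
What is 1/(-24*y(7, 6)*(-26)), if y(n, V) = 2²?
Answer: 1/2496 ≈ 0.00040064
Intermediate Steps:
y(n, V) = 4
1/(-24*y(7, 6)*(-26)) = 1/(-24*4*(-26)) = 1/(-96*(-26)) = 1/2496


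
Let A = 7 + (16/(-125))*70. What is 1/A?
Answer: -25/49 ≈ -0.51020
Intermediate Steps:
A = -49/25 (A = 7 + (16*(-1/125))*70 = 7 - 16/125*70 = 7 - 224/25 = -49/25 ≈ -1.9600)
1/A = 1/(-49/25) = -25/49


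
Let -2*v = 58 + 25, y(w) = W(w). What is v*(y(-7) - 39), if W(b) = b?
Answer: 1909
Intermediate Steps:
y(w) = w
v = -83/2 (v = -(58 + 25)/2 = -1/2*83 = -83/2 ≈ -41.500)
v*(y(-7) - 39) = -83*(-7 - 39)/2 = -83/2*(-46) = 1909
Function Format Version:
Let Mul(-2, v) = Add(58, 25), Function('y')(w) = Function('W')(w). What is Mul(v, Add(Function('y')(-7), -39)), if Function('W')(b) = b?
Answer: 1909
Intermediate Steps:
Function('y')(w) = w
v = Rational(-83, 2) (v = Mul(Rational(-1, 2), Add(58, 25)) = Mul(Rational(-1, 2), 83) = Rational(-83, 2) ≈ -41.500)
Mul(v, Add(Function('y')(-7), -39)) = Mul(Rational(-83, 2), Add(-7, -39)) = Mul(Rational(-83, 2), -46) = 1909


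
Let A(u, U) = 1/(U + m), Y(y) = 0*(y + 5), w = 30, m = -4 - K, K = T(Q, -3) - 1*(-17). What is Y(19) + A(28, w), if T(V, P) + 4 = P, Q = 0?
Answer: 1/16 ≈ 0.062500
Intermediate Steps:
T(V, P) = -4 + P
K = 10 (K = (-4 - 3) - 1*(-17) = -7 + 17 = 10)
m = -14 (m = -4 - 1*10 = -4 - 10 = -14)
Y(y) = 0 (Y(y) = 0*(5 + y) = 0)
A(u, U) = 1/(-14 + U) (A(u, U) = 1/(U - 14) = 1/(-14 + U))
Y(19) + A(28, w) = 0 + 1/(-14 + 30) = 0 + 1/16 = 1/16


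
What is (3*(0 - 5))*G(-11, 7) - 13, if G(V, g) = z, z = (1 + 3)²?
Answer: -253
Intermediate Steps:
z = 16 (z = 4² = 16)
G(V, g) = 16
(3*(0 - 5))*G(-11, 7) - 13 = (3*(0 - 5))*16 - 13 = (3*(-5))*16 - 13 = -15*16 - 13 = -240 - 13 = -253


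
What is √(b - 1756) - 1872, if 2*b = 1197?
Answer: -1872 + I*√4630/2 ≈ -1872.0 + 34.022*I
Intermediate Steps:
b = 1197/2 (b = (½)*1197 = 1197/2 ≈ 598.50)
√(b - 1756) - 1872 = √(1197/2 - 1756) - 1872 = √(-2315/2) - 1872 = I*√4630/2 - 1872 = -1872 + I*√4630/2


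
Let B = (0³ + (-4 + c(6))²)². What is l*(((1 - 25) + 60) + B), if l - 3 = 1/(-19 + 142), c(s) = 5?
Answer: 13690/123 ≈ 111.30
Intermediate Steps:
l = 370/123 (l = 3 + 1/(-19 + 142) = 3 + 1/123 = 370/123 ≈ 3.0081)
B = 1 (B = (0³ + (-4 + 5)²)² = (0 + 1²)² = (0 + 1)² = 1² = 1)
l*(((1 - 25) + 60) + B) = 370*(((1 - 25) + 60) + 1)/123 = 370*((-24 + 60) + 1)/123 = 370*(36 + 1)/123 = (370/123)*37 = 13690/123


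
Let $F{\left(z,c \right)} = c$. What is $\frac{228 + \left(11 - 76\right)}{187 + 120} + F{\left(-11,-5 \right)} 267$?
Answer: $- \frac{409682}{307} \approx -1334.5$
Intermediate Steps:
$\frac{228 + \left(11 - 76\right)}{187 + 120} + F{\left(-11,-5 \right)} 267 = \frac{228 + \left(11 - 76\right)}{187 + 120} - 1335 = \frac{228 - 65}{307} - 1335 = 163 \cdot \frac{1}{307} - 1335 = \frac{163}{307} - 1335 = - \frac{409682}{307}$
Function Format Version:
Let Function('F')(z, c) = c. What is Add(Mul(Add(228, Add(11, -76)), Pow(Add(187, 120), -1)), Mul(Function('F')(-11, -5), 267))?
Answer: Rational(-409682, 307) ≈ -1334.5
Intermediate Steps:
Add(Mul(Add(228, Add(11, -76)), Pow(Add(187, 120), -1)), Mul(Function('F')(-11, -5), 267)) = Add(Mul(Add(228, Add(11, -76)), Pow(Add(187, 120), -1)), Mul(-5, 267)) = Add(Mul(Add(228, -65), Pow(307, -1)), -1335) = Add(Mul(163, Rational(1, 307)), -1335) = Add(Rational(163, 307), -1335) = Rational(-409682, 307)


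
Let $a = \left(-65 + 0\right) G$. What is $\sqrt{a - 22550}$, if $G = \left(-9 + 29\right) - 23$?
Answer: $i \sqrt{22355} \approx 149.52 i$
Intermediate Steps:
$G = -3$ ($G = 20 - 23 = -3$)
$a = 195$ ($a = \left(-65 + 0\right) \left(-3\right) = \left(-65\right) \left(-3\right) = 195$)
$\sqrt{a - 22550} = \sqrt{195 - 22550} = \sqrt{-22355} = i \sqrt{22355}$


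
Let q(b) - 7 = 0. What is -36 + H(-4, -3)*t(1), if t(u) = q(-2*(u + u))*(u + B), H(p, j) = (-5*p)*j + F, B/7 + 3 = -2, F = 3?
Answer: 13530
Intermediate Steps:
q(b) = 7 (q(b) = 7 + 0 = 7)
B = -35 (B = -21 + 7*(-2) = -21 - 14 = -35)
H(p, j) = 3 - 5*j*p (H(p, j) = (-5*p)*j + 3 = -5*j*p + 3 = 3 - 5*j*p)
t(u) = -245 + 7*u (t(u) = 7*(u - 35) = 7*(-35 + u) = -245 + 7*u)
-36 + H(-4, -3)*t(1) = -36 + (3 - 5*(-3)*(-4))*(-245 + 7*1) = -36 + (3 - 60)*(-245 + 7) = -36 - 57*(-238) = -36 + 13566 = 13530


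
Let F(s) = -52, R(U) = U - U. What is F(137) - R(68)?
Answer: -52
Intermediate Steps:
R(U) = 0
F(137) - R(68) = -52 - 1*0 = -52 + 0 = -52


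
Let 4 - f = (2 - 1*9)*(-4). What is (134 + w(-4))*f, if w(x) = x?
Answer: -3120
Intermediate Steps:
f = -24 (f = 4 - (2 - 1*9)*(-4) = 4 - (2 - 9)*(-4) = 4 - (-7)*(-4) = 4 - 1*28 = 4 - 28 = -24)
(134 + w(-4))*f = (134 - 4)*(-24) = 130*(-24) = -3120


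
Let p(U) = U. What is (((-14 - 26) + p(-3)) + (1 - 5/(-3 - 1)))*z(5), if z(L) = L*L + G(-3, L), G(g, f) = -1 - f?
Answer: -3097/4 ≈ -774.25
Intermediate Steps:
z(L) = -1 + L² - L (z(L) = L*L + (-1 - L) = L² + (-1 - L) = -1 + L² - L)
(((-14 - 26) + p(-3)) + (1 - 5/(-3 - 1)))*z(5) = (((-14 - 26) - 3) + (1 - 5/(-3 - 1)))*(-1 + 5² - 1*5) = ((-40 - 3) + (1 - 5/(-4)))*(-1 + 25 - 5) = (-43 + (1 - ¼*(-5)))*19 = (-43 + (1 + 5/4))*19 = (-43 + 9/4)*19 = -163/4*19 = -3097/4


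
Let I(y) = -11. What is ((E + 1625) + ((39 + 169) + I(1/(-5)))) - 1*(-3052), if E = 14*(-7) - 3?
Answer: 4773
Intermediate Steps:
E = -101 (E = -98 - 3 = -101)
((E + 1625) + ((39 + 169) + I(1/(-5)))) - 1*(-3052) = ((-101 + 1625) + ((39 + 169) - 11)) - 1*(-3052) = (1524 + (208 - 11)) + 3052 = (1524 + 197) + 3052 = 1721 + 3052 = 4773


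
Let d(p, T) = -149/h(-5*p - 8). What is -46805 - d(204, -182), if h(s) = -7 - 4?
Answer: -515004/11 ≈ -46819.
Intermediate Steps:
h(s) = -11
d(p, T) = 149/11 (d(p, T) = -149/(-11) = -149*(-1/11) = 149/11)
-46805 - d(204, -182) = -46805 - 1*149/11 = -46805 - 149/11 = -515004/11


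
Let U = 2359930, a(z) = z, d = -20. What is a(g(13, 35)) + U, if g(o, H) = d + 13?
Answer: 2359923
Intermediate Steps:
g(o, H) = -7 (g(o, H) = -20 + 13 = -7)
a(g(13, 35)) + U = -7 + 2359930 = 2359923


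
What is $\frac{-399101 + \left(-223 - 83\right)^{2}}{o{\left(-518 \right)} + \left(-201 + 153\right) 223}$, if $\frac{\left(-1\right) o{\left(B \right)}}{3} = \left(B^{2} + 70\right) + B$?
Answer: $\frac{305465}{814332} \approx 0.37511$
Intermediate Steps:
$o{\left(B \right)} = -210 - 3 B - 3 B^{2}$ ($o{\left(B \right)} = - 3 \left(\left(B^{2} + 70\right) + B\right) = - 3 \left(\left(70 + B^{2}\right) + B\right) = - 3 \left(70 + B + B^{2}\right) = -210 - 3 B - 3 B^{2}$)
$\frac{-399101 + \left(-223 - 83\right)^{2}}{o{\left(-518 \right)} + \left(-201 + 153\right) 223} = \frac{-399101 + \left(-223 - 83\right)^{2}}{\left(-210 - -1554 - 3 \left(-518\right)^{2}\right) + \left(-201 + 153\right) 223} = \frac{-399101 + \left(-306\right)^{2}}{\left(-210 + 1554 - 804972\right) - 10704} = \frac{-399101 + 93636}{\left(-210 + 1554 - 804972\right) - 10704} = - \frac{305465}{-803628 - 10704} = - \frac{305465}{-814332} = \left(-305465\right) \left(- \frac{1}{814332}\right) = \frac{305465}{814332}$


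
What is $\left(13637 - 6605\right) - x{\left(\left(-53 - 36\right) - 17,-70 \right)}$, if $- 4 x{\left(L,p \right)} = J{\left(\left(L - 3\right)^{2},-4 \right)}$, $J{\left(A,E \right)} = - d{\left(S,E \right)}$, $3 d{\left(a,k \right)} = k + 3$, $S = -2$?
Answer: $\frac{84385}{12} \approx 7032.1$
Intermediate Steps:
$d{\left(a,k \right)} = 1 + \frac{k}{3}$ ($d{\left(a,k \right)} = \frac{k + 3}{3} = \frac{3 + k}{3} = 1 + \frac{k}{3}$)
$J{\left(A,E \right)} = -1 - \frac{E}{3}$ ($J{\left(A,E \right)} = - (1 + \frac{E}{3}) = -1 - \frac{E}{3}$)
$x{\left(L,p \right)} = - \frac{1}{12}$ ($x{\left(L,p \right)} = - \frac{-1 - - \frac{4}{3}}{4} = - \frac{-1 + \frac{4}{3}}{4} = \left(- \frac{1}{4}\right) \frac{1}{3} = - \frac{1}{12}$)
$\left(13637 - 6605\right) - x{\left(\left(-53 - 36\right) - 17,-70 \right)} = \left(13637 - 6605\right) - - \frac{1}{12} = \left(13637 - 6605\right) + \frac{1}{12} = 7032 + \frac{1}{12} = \frac{84385}{12}$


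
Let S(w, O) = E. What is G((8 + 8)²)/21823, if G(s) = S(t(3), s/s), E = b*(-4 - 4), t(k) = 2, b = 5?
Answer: -40/21823 ≈ -0.0018329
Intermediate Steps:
E = -40 (E = 5*(-4 - 4) = 5*(-8) = -40)
S(w, O) = -40
G(s) = -40
G((8 + 8)²)/21823 = -40/21823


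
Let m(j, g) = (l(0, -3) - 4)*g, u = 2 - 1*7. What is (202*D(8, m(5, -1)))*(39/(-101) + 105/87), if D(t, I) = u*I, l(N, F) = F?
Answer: -168280/29 ≈ -5802.8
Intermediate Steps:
u = -5 (u = 2 - 7 = -5)
m(j, g) = -7*g (m(j, g) = (-3 - 4)*g = -7*g)
D(t, I) = -5*I
(202*D(8, m(5, -1)))*(39/(-101) + 105/87) = (202*(-(-35)*(-1)))*(39/(-101) + 105/87) = (202*(-5*7))*(39*(-1/101) + 105*(1/87)) = (202*(-35))*(-39/101 + 35/29) = -7070*2404/2929 = -168280/29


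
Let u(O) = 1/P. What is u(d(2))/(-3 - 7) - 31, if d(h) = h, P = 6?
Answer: -1861/60 ≈ -31.017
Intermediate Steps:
u(O) = ⅙ (u(O) = 1/6 = 1*(⅙) = ⅙)
u(d(2))/(-3 - 7) - 31 = (⅙)/(-3 - 7) - 31 = (⅙)/(-10) - 31 = -⅒*⅙ - 31 = -1/60 - 31 = -1861/60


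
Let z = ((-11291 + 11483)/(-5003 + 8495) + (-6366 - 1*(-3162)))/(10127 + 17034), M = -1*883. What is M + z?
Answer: -6980032781/7903851 ≈ -883.12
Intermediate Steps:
M = -883
z = -932348/7903851 (z = (192/3492 + (-6366 + 3162))/27161 = (192*(1/3492) - 3204)*(1/27161) = (16/291 - 3204)*(1/27161) = -932348/291*1/27161 = -932348/7903851 ≈ -0.11796)
M + z = -883 - 932348/7903851 = -6980032781/7903851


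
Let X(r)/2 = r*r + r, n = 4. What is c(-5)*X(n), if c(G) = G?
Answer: -200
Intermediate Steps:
X(r) = 2*r + 2*r**2 (X(r) = 2*(r*r + r) = 2*(r**2 + r) = 2*(r + r**2) = 2*r + 2*r**2)
c(-5)*X(n) = -10*4*(1 + 4) = -10*4*5 = -5*40 = -200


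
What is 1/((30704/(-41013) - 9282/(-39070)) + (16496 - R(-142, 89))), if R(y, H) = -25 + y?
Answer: 801188955/13349802095858 ≈ 6.0015e-5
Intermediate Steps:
1/((30704/(-41013) - 9282/(-39070)) + (16496 - R(-142, 89))) = 1/((30704/(-41013) - 9282/(-39070)) + (16496 - (-25 - 142))) = 1/((30704*(-1/41013) - 9282*(-1/39070)) + (16496 - 1*(-167))) = 1/((-30704/41013 + 4641/19535) + (16496 + 167)) = 1/(-409461307/801188955 + 16663) = 1/(13349802095858/801188955) = 801188955/13349802095858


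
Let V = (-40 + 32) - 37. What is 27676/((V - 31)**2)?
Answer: 6919/1444 ≈ 4.7915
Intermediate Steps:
V = -45 (V = -8 - 37 = -45)
27676/((V - 31)**2) = 27676/((-45 - 31)**2) = 27676/((-76)**2) = 27676/5776 = 27676*(1/5776) = 6919/1444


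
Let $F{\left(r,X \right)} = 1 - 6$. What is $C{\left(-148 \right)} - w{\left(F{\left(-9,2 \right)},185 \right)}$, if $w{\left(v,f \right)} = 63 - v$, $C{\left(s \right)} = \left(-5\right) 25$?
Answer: $-193$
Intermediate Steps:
$C{\left(s \right)} = -125$
$F{\left(r,X \right)} = -5$ ($F{\left(r,X \right)} = 1 - 6 = -5$)
$C{\left(-148 \right)} - w{\left(F{\left(-9,2 \right)},185 \right)} = -125 - \left(63 - -5\right) = -125 - \left(63 + 5\right) = -125 - 68 = -193$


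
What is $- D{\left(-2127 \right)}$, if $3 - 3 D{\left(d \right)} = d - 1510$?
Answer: $- \frac{3640}{3} \approx -1213.3$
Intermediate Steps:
$D{\left(d \right)} = \frac{1513}{3} - \frac{d}{3}$ ($D{\left(d \right)} = 1 - \frac{d - 1510}{3} = 1 - \frac{-1510 + d}{3} = 1 - \left(- \frac{1510}{3} + \frac{d}{3}\right) = \frac{1513}{3} - \frac{d}{3}$)
$- D{\left(-2127 \right)} = - (\frac{1513}{3} - -709) = - (\frac{1513}{3} + 709) = \left(-1\right) \frac{3640}{3} = - \frac{3640}{3}$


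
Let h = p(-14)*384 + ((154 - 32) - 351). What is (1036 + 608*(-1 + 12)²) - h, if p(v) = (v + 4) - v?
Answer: 73297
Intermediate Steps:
p(v) = 4 (p(v) = (4 + v) - v = 4)
h = 1307 (h = 4*384 + ((154 - 32) - 351) = 1536 + (122 - 351) = 1536 - 229 = 1307)
(1036 + 608*(-1 + 12)²) - h = (1036 + 608*(-1 + 12)²) - 1*1307 = (1036 + 608*11²) - 1307 = (1036 + 608*121) - 1307 = (1036 + 73568) - 1307 = 74604 - 1307 = 73297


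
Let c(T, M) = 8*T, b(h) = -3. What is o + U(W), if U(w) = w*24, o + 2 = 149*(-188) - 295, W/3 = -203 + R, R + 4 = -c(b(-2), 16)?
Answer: -41485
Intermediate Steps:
R = 20 (R = -4 - 8*(-3) = -4 - 1*(-24) = -4 + 24 = 20)
W = -549 (W = 3*(-203 + 20) = 3*(-183) = -549)
o = -28309 (o = -2 + (149*(-188) - 295) = -2 + (-28012 - 295) = -2 - 28307 = -28309)
U(w) = 24*w
o + U(W) = -28309 + 24*(-549) = -28309 - 13176 = -41485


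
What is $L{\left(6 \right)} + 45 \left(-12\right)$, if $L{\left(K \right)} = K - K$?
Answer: $-540$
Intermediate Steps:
$L{\left(K \right)} = 0$
$L{\left(6 \right)} + 45 \left(-12\right) = 0 + 45 \left(-12\right) = 0 - 540 = -540$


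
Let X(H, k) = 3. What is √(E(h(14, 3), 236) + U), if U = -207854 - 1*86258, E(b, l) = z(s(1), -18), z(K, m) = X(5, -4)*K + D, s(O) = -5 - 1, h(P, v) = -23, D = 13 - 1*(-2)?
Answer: I*√294115 ≈ 542.32*I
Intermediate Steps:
D = 15 (D = 13 + 2 = 15)
s(O) = -6
z(K, m) = 15 + 3*K (z(K, m) = 3*K + 15 = 15 + 3*K)
E(b, l) = -3 (E(b, l) = 15 + 3*(-6) = 15 - 18 = -3)
U = -294112 (U = -207854 - 86258 = -294112)
√(E(h(14, 3), 236) + U) = √(-3 - 294112) = √(-294115) = I*√294115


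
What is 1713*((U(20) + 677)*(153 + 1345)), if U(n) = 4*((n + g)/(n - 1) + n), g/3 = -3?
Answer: 37020749598/19 ≈ 1.9485e+9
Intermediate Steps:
g = -9 (g = 3*(-3) = -9)
U(n) = 4*n + 4*(-9 + n)/(-1 + n) (U(n) = 4*((n - 9)/(n - 1) + n) = 4*((-9 + n)/(-1 + n) + n) = 4*(n + (-9 + n)/(-1 + n)) = 4*n + 4*(-9 + n)/(-1 + n))
1713*((U(20) + 677)*(153 + 1345)) = 1713*((4*(-9 + 20**2)/(-1 + 20) + 677)*(153 + 1345)) = 1713*((4*(-9 + 400)/19 + 677)*1498) = 1713*((4*(1/19)*391 + 677)*1498) = 1713*((1564/19 + 677)*1498) = 1713*((14427/19)*1498) = 1713*(21611646/19) = 37020749598/19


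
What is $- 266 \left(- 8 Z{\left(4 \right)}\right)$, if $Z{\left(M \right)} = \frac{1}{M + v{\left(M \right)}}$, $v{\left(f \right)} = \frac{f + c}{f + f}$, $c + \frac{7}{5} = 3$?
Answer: $\frac{21280}{47} \approx 452.77$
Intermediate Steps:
$c = \frac{8}{5}$ ($c = - \frac{7}{5} + 3 = \frac{8}{5} \approx 1.6$)
$v{\left(f \right)} = \frac{\frac{8}{5} + f}{2 f}$ ($v{\left(f \right)} = \frac{f + \frac{8}{5}}{f + f} = \frac{\frac{8}{5} + f}{2 f}$)
$Z{\left(M \right)} = \frac{1}{M + \frac{8 + 5 M}{10 M}}$
$- 266 \left(- 8 Z{\left(4 \right)}\right) = - 266 \left(- 8 \cdot 10 \cdot 4 \frac{1}{8 + 5 \cdot 4 + 10 \cdot 4^{2}}\right) = - 266 \left(- 8 \cdot 10 \cdot 4 \frac{1}{8 + 20 + 10 \cdot 16}\right) = - 266 \left(- 8 \cdot 10 \cdot 4 \frac{1}{8 + 20 + 160}\right) = - 266 \left(- 8 \cdot 10 \cdot 4 \cdot \frac{1}{188}\right) = - 266 \left(\left(-8\right) \frac{10}{47}\right) = \left(-266\right) \left(- \frac{80}{47}\right) = \frac{21280}{47}$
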